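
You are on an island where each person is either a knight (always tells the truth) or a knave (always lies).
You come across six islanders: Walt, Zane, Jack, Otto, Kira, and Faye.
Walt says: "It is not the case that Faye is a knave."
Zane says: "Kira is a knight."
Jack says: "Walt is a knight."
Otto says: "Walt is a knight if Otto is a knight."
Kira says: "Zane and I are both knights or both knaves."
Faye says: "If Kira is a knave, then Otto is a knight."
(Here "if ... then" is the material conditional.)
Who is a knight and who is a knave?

Walt is a knight, so "it is not the case that Faye is a knave" must be True — and it is.
Since Zane is a knight, "Kira is a knight" needs to be True, which holds.
Jack is a knight, so "Walt is a knight" must be True — and it is.
Otto is a knight, so "Walt is a knight if Otto is a knight" must be True — and it is.
Since Kira is a knight, "Zane and I are both knights or both knaves" needs to be True, which holds.
Faye is a knight, and the claim "if Kira is a knave, then Otto is a knight" is indeed True.

Knights: Walt, Zane, Jack, Otto, Kira, and Faye. Knaves: none.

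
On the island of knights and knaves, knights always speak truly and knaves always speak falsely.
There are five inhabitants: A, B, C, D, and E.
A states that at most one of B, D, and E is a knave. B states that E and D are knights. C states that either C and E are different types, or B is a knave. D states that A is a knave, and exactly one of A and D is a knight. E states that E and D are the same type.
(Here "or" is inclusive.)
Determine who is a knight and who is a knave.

A is a knave, B is a knave, C is a knight, D is a knight, and E is a knave.

A is a knave, and the claim "at most one of B, D, and E is a knave" is indeed false.
B is a knave, so "E and D are knights" must be false — and it is.
C is a knight, so "either C and E are different types, or B is a knave" must be True — and it is.
Since D is a knight, "A is a knave, and exactly one of A and D is a knight" needs to be True, which holds.
E is a knave, and the claim "E and D are the same type" is indeed false.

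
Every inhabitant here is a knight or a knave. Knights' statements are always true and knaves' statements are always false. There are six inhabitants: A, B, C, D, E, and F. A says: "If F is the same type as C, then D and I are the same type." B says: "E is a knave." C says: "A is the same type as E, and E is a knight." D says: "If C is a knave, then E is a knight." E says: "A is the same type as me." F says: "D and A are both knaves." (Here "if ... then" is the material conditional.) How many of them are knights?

4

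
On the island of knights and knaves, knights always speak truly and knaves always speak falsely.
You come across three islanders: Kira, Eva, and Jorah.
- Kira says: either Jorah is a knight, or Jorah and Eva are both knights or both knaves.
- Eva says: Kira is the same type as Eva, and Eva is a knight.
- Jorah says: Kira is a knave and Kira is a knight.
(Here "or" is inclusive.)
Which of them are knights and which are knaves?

Kira is a knight, Eva is a knave, and Jorah is a knave.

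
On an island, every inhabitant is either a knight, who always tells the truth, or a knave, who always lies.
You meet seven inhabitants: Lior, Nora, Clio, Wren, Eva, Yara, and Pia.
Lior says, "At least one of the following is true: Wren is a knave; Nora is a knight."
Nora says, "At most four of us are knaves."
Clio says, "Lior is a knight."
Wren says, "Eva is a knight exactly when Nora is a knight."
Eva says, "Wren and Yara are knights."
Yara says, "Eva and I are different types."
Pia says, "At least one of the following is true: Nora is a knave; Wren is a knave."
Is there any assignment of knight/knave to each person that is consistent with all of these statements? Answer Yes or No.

Yes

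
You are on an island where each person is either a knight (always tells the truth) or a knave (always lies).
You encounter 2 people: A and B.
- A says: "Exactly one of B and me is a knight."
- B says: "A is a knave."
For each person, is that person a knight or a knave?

A is a knight and B is a knave.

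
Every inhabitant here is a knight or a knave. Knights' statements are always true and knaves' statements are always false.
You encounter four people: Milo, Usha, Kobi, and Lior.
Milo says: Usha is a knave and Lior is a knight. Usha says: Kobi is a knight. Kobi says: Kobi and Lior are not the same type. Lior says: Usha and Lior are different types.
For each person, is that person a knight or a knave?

Knights: none. Knaves: Milo, Usha, Kobi, and Lior.

Since Milo is a knave, "Usha is a knave and Lior is a knight" needs to be false, which holds.
Usha is a knave, so "Kobi is a knight" must be false — and it is.
Kobi is a knave, so "Kobi and Lior are not the same type" must be false — and it is.
Since Lior is a knave, "Usha and Lior are different types" needs to be false, which holds.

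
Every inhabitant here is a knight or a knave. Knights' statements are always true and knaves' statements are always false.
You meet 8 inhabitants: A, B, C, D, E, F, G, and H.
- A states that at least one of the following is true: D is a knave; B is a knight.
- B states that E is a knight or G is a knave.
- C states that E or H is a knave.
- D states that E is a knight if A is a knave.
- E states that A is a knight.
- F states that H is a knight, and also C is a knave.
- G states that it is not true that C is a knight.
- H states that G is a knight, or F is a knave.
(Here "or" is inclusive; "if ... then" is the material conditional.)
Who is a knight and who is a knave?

A is a knight, so "at least one of the following is true: D is a knave; B is a knight" must be true — and it is.
B is a knight, so "E is a knight or G is a knave" must be true — and it is.
C is a knave; "E or H is a knave" is False, as required.
D is a knight, so "E is a knight if A is a knave" must be true — and it is.
As a knight, E's statement "A is a knight" should be true; it is.
F (knight): "H is a knight, and also C is a knave" — true. ✓
Since G is a knight, "it is not true that C is a knight" needs to be true, which holds.
Since H is a knight, "G is a knight, or F is a knave" needs to be true, which holds.

Knights: A, B, D, E, F, G, and H. Knaves: C.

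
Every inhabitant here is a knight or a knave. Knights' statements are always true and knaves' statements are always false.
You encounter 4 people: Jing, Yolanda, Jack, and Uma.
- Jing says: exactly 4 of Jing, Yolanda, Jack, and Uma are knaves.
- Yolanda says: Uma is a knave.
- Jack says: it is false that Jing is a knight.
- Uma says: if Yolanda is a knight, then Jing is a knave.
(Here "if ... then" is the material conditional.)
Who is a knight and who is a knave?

Jing is a knave, so "exactly 4 of Jing, Yolanda, Jack, and Uma are knaves" must be false — and it is.
Yolanda (knave): "Uma is a knave" — false. ✓
Jack is a knight, and the claim "it is false that Jing is a knight" is indeed True.
Uma is a knight, so "if Yolanda is a knight, then Jing is a knave" must be True — and it is.

Jing is a knave, Yolanda is a knave, Jack is a knight, and Uma is a knight.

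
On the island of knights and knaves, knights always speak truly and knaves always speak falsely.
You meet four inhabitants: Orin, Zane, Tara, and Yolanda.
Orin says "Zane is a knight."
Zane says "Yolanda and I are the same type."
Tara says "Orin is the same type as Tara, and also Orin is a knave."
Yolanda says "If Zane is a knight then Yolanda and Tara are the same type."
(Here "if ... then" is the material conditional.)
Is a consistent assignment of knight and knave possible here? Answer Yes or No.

No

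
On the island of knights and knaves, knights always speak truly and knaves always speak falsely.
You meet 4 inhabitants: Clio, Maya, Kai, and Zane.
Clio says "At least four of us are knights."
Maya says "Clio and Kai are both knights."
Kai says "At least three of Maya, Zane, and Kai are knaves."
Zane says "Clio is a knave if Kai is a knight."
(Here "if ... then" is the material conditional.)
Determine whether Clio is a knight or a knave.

Clio is a knave.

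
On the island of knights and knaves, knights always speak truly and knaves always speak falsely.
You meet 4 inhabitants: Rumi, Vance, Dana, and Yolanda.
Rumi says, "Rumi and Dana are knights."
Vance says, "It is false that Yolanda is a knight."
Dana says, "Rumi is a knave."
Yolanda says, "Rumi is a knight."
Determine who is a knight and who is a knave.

Rumi is a knave, Vance is a knight, Dana is a knight, and Yolanda is a knave.

Rumi is a knave, so "Rumi and Dana are knights" must be False — and it is.
Vance is a knight, so "it is false that Yolanda is a knight" must be True — and it is.
As a knight, Dana's statement "Rumi is a knave" should be True; it is.
Yolanda is a knave, so "Rumi is a knight" must be False — and it is.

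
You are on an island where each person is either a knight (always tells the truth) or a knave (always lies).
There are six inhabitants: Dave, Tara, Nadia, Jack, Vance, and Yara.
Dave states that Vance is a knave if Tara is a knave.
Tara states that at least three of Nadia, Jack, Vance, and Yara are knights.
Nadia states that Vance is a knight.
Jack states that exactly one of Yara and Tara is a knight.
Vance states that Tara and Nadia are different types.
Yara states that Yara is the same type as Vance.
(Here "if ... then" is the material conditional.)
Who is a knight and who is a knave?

Knights: Nadia and Vance. Knaves: Dave, Tara, Jack, and Yara.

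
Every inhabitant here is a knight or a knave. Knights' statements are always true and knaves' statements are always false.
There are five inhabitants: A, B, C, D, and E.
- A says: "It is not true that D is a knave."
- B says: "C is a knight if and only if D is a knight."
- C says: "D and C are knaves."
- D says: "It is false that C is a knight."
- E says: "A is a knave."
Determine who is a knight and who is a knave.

Knights: A and D. Knaves: B, C, and E.

As a knight, A's statement "it is not true that D is a knave" should be True; it is.
Since B is a knave, "C is a knight if and only if D is a knight" needs to be false, which holds.
As a knave, C's statement "D and C are knaves" should be false; it is.
D is a knight, and the claim "it is false that C is a knight" is indeed True.
E is a knave, and the claim "A is a knave" is indeed false.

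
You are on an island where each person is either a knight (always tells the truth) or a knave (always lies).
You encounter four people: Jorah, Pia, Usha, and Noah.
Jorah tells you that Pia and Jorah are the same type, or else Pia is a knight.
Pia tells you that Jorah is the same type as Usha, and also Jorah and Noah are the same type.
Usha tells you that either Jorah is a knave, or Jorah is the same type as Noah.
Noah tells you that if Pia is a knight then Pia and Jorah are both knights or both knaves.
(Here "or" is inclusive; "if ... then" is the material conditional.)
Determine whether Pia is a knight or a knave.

Pia is a knight.

Consistent assignments: {Jorah=knight, Pia=knight, Usha=knight, Noah=knight}
In every consistent assignment, Pia is a knight.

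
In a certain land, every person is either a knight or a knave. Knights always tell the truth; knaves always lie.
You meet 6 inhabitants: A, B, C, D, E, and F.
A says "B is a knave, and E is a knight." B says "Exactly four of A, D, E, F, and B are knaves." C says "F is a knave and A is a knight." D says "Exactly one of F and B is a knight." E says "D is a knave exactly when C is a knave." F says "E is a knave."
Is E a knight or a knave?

E is a knave.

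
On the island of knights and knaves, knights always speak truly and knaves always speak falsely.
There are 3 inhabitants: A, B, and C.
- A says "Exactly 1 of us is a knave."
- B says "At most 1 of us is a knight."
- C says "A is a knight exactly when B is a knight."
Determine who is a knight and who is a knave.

A is a knave, B is a knight, and C is a knave.

Since A is a knave, "exactly 1 of us is a knave" needs to be False, which holds.
B is a knight, and the claim "at most 1 of us is a knight" is indeed True.
As a knave, C's statement "A is a knight exactly when B is a knight" should be False; it is.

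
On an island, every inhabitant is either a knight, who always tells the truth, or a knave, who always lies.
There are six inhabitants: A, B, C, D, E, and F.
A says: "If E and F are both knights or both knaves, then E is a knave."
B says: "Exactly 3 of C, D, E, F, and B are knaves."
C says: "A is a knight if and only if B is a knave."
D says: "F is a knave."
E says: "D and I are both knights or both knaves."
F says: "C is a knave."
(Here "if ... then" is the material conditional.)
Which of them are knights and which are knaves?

A (knight): "if E and F are both knights or both knaves, then E is a knave" — true. ✓
Since B is a knave, "exactly 3 of C, D, E, F, and B are knaves" needs to be False, which holds.
C is a knight, so "A is a knight if and only if B is a knave" must be true — and it is.
As a knight, D's statement "F is a knave" should be true; it is.
E is a knight, and the claim "D and I are both knights or both knaves" is indeed true.
F is a knave; "C is a knave" is False, as required.

A is a knight, B is a knave, C is a knight, D is a knight, E is a knight, and F is a knave.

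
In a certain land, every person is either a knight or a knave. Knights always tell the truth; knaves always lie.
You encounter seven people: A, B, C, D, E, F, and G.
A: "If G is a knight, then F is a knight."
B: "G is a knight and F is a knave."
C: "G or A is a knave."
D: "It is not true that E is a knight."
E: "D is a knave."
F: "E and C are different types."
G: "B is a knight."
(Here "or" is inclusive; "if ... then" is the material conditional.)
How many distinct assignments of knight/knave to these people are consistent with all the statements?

3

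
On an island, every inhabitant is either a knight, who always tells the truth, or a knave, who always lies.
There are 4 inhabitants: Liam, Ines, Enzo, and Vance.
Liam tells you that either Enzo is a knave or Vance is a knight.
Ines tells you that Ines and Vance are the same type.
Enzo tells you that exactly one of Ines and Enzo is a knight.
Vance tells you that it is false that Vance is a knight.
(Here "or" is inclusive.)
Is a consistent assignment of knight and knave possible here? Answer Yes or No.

No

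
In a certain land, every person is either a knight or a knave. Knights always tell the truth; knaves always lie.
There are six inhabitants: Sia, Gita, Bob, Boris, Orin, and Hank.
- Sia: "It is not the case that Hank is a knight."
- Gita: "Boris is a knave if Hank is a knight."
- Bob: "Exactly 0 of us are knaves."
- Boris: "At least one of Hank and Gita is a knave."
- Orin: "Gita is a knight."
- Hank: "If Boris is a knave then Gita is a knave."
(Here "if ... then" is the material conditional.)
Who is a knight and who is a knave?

Knights: Boris and Hank. Knaves: Sia, Gita, Bob, and Orin.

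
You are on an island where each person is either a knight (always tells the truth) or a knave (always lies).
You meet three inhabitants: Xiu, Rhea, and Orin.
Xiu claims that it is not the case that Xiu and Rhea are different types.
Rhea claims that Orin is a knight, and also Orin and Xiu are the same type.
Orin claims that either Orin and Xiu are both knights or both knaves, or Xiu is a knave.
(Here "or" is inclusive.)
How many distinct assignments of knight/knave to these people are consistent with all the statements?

1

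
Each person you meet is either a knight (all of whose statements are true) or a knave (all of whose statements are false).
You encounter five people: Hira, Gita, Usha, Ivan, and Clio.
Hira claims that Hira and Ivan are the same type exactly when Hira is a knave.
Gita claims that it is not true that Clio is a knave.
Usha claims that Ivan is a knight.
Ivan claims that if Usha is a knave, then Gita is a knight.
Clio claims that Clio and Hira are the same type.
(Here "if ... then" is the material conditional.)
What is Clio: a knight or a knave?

Clio is a knave.

Consistent assignments: {Hira=knight, Gita=knave, Usha=knave, Ivan=knave, Clio=knave}
In every consistent assignment, Clio is a knave.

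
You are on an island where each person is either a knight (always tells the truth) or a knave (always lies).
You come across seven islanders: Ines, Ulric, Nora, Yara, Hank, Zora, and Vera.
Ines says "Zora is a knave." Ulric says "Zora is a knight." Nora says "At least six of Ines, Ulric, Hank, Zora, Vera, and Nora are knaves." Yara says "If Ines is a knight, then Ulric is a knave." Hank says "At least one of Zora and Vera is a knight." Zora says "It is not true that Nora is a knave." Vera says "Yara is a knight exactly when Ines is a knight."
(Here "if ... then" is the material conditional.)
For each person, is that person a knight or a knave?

Ines is a knight, and the claim "Zora is a knave" is indeed True.
Since Ulric is a knave, "Zora is a knight" needs to be False, which holds.
Nora is a knave, so "at least six of Ines, Ulric, Hank, Zora, Vera, and Nora are knaves" must be False — and it is.
Yara (knight): "if Ines is a knight, then Ulric is a knave" — True. ✓
Hank is a knight; "at least one of Zora and Vera is a knight" is True, as required.
Zora is a knave, so "it is not true that Nora is a knave" must be False — and it is.
Vera is a knight, so "Yara is a knight exactly when Ines is a knight" must be True — and it is.

Ines is a knight, Ulric is a knave, Nora is a knave, Yara is a knight, Hank is a knight, Zora is a knave, and Vera is a knight.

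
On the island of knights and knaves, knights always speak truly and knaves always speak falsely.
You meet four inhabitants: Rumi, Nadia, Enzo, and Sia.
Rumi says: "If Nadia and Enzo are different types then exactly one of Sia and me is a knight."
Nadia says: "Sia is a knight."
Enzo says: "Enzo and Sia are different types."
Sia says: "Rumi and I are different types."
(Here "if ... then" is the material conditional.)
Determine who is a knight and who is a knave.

Knights: Enzo. Knaves: Rumi, Nadia, and Sia.

Rumi is a knave; "if Nadia and Enzo are different types then exactly one of Sia and me is a knight" is false, as required.
Nadia (knave): "Sia is a knight" — false. ✓
Since Enzo is a knight, "Enzo and Sia are different types" needs to be true, which holds.
As a knave, Sia's statement "Rumi and I are different types" should be false; it is.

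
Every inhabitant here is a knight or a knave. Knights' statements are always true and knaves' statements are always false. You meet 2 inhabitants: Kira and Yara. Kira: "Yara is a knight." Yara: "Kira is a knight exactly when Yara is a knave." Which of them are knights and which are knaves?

Kira is a knave and Yara is a knave.

Kira is a knave, and the claim "Yara is a knight" is indeed False.
Since Yara is a knave, "Kira is a knight exactly when Yara is a knave" needs to be False, which holds.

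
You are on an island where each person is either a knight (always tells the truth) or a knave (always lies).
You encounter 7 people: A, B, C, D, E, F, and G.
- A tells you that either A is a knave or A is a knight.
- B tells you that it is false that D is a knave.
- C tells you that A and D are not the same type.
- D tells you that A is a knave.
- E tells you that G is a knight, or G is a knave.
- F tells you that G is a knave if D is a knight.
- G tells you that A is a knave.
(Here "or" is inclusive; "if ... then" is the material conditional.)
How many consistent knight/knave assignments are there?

1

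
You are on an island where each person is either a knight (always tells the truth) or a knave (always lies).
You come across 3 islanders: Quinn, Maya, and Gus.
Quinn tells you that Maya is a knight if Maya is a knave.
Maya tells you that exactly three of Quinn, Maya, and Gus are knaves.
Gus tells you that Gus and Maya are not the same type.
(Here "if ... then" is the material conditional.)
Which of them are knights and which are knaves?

Knights: Gus. Knaves: Quinn and Maya.

Suppose Quinn is a knight. Then Quinn's statement "Maya is a knight if Maya is a knave" would have to be true. Checking the 4 ways to assign the others, none is consistent with every speaker.
(For instance, with Maya=knave, Gus=knight, Quinn's claim "Maya is a knight if Maya is a knave" comes out false where it would need to be true.)
So Quinn must be a knave, making "Maya is a knight if Maya is a knave" false. Taking Quinn=knave, Maya=knave, Gus=knight, each remaining statement checks out:
  Maya (knave): "exactly three of Quinn, Maya, and Gus are knaves" — false. ✓
  Gus (knight): "Gus and Maya are not the same type" — true. ✓
This is the unique consistent assignment.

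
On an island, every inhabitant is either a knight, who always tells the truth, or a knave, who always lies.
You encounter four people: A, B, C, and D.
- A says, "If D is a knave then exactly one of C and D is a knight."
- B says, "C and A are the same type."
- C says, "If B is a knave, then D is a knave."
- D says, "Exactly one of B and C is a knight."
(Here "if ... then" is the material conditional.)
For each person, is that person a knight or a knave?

A is a knight, B is a knight, C is a knight, and D is a knave.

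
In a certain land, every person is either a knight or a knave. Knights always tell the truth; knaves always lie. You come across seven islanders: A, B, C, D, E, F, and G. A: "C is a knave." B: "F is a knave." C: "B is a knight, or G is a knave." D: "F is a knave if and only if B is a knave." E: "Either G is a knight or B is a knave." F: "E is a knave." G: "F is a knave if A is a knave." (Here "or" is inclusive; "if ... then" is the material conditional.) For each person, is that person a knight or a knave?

A is a knave; "C is a knave" is false, as required.
As a knight, B's statement "F is a knave" should be True; it is.
C is a knight, so "B is a knight, or G is a knave" must be True — and it is.
D is a knave, so "F is a knave if and only if B is a knave" must be false — and it is.
E (knight): "either G is a knight or B is a knave" — True. ✓
Since F is a knave, "E is a knave" needs to be false, which holds.
As a knight, G's statement "F is a knave if A is a knave" should be True; it is.

A is a knave, B is a knight, C is a knight, D is a knave, E is a knight, F is a knave, and G is a knight.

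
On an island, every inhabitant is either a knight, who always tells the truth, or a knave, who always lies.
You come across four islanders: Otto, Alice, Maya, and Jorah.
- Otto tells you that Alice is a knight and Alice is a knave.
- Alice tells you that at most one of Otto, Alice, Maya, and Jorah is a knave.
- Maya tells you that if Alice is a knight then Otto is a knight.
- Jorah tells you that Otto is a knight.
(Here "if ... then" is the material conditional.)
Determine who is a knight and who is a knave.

Otto (knave): "Alice is a knight and Alice is a knave" — false. ✓
Alice is a knave, and the claim "at most one of Otto, Alice, Maya, and Jorah is a knave" is indeed false.
As a knight, Maya's statement "if Alice is a knight then Otto is a knight" should be true; it is.
Since Jorah is a knave, "Otto is a knight" needs to be false, which holds.

Otto is a knave, Alice is a knave, Maya is a knight, and Jorah is a knave.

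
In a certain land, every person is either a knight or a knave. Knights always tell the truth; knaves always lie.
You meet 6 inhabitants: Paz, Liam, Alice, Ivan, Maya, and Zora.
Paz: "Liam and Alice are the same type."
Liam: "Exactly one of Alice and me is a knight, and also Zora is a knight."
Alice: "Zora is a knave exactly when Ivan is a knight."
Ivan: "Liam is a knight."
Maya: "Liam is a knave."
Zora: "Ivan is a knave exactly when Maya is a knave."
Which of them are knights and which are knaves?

Paz (knight): "Liam and Alice are the same type" — True. ✓
Liam is a knave; "exactly one of Alice and me is a knight, and also Zora is a knight" is False, as required.
Alice is a knave, so "Zora is a knave exactly when Ivan is a knight" must be False — and it is.
Ivan (knave): "Liam is a knight" — False. ✓
Since Maya is a knight, "Liam is a knave" needs to be True, which holds.
Zora is a knave, and the claim "Ivan is a knave exactly when Maya is a knave" is indeed False.

Paz is a knight, Liam is a knave, Alice is a knave, Ivan is a knave, Maya is a knight, and Zora is a knave.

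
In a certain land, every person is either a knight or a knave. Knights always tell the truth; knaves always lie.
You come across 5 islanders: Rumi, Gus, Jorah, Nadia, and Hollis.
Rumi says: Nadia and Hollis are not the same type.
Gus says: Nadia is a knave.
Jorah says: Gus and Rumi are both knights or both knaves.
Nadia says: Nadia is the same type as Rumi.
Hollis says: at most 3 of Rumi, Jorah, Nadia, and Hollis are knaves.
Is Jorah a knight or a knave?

Jorah is a knight.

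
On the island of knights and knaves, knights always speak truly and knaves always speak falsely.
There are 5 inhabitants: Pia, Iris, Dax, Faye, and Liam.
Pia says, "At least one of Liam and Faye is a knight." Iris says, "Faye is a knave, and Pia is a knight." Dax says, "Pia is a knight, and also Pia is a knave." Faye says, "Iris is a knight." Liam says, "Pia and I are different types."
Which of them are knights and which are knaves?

Pia is a knave, Iris is a knave, Dax is a knave, Faye is a knave, and Liam is a knave.

Pia is a knave, and the claim "at least one of Liam and Faye is a knight" is indeed false.
Iris (knave): "Faye is a knave, and Pia is a knight" — false. ✓
Dax (knave): "Pia is a knight, and also Pia is a knave" — false. ✓
Faye is a knave, so "Iris is a knight" must be false — and it is.
Liam (knave): "Pia and I are different types" — false. ✓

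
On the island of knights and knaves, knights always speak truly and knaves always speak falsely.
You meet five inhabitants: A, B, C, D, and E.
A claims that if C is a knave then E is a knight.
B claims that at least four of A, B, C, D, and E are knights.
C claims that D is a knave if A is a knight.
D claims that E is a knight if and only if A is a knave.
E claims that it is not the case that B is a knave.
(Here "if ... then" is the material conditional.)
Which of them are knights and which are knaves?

A is a knight, B is a knight, C is a knight, D is a knave, and E is a knight.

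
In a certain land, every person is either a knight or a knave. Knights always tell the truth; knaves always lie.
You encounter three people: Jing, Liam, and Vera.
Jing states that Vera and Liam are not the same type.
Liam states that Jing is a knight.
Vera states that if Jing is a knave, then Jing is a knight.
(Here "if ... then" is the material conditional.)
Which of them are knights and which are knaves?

Jing is a knave, Liam is a knave, and Vera is a knave.

Suppose Jing is a knight. Then Jing's statement "Vera and Liam are not the same type" would have to be true. Checking the 4 ways to assign the others, none is consistent with every speaker.
(For instance, with Liam=knave, Vera=knave, Jing's claim "Vera and Liam are not the same type" comes out false where it would need to be true.)
So Jing must be a knave, making "Vera and Liam are not the same type" false. Taking Jing=knave, Liam=knave, Vera=knave, each remaining statement checks out:
  Liam (knave): "Jing is a knight" — false. ✓
  Vera (knave): "if Jing is a knave, then Jing is a knight" — false. ✓
This is the unique consistent assignment.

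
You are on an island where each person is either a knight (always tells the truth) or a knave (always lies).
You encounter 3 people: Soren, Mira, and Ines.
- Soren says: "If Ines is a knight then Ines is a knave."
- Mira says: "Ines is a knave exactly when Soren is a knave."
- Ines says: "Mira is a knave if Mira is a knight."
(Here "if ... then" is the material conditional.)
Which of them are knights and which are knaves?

Soren is a knave, Mira is a knave, and Ines is a knight.

Suppose Soren is a knight. Then Soren's statement "if Ines is a knight then Ines is a knave" would have to be true. Checking the 4 ways to assign the others, none is consistent with every speaker.
(For instance, with Mira=knave, Ines=knight, Soren's claim "if Ines is a knight then Ines is a knave" comes out false where it would need to be true.)
So Soren must be a knave, making "if Ines is a knight then Ines is a knave" false. Taking Soren=knave, Mira=knave, Ines=knight, each remaining statement checks out:
  Mira (knave): "Ines is a knave exactly when Soren is a knave" — false. ✓
  Ines (knight): "Mira is a knave if Mira is a knight" — true. ✓
This is the unique consistent assignment.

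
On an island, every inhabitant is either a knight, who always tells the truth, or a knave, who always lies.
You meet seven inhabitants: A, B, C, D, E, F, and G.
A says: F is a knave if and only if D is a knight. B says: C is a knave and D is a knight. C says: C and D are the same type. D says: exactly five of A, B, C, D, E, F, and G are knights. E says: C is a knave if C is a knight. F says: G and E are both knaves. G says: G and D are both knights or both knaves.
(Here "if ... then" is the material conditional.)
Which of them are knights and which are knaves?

A is a knight, B is a knight, C is a knave, D is a knight, E is a knight, F is a knave, and G is a knight.

A is a knight; "F is a knave if and only if D is a knight" is true, as required.
As a knight, B's statement "C is a knave and D is a knight" should be true; it is.
As a knave, C's statement "C and D are the same type" should be False; it is.
Since D is a knight, "exactly five of A, B, C, D, E, F, and G are knights" needs to be true, which holds.
E is a knight, and the claim "C is a knave if C is a knight" is indeed true.
F is a knave, so "G and E are both knaves" must be False — and it is.
G is a knight, so "G and D are both knights or both knaves" must be true — and it is.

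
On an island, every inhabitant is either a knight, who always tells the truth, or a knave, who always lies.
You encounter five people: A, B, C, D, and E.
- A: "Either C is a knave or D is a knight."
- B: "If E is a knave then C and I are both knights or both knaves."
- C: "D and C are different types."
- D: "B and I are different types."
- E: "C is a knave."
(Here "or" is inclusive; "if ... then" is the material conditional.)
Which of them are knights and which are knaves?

Suppose A is a knight. Then A's statement "either C is a knave or D is a knight" would have to be true. Checking the 16 ways to assign the others, none is consistent with every speaker.
(For instance, with B=knave, C=knight, D=knave, E=knave, A's claim "either C is a knave or D is a knight" comes out false where it would need to be true.)
So A must be a knave, making "either C is a knave or D is a knight" false. Taking A=knave, B=knave, C=knight, D=knave, E=knave, each remaining statement checks out:
  B (knave): "if E is a knave then C and I are both knights or both knaves" — false. ✓
  C (knight): "D and C are different types" — true. ✓
  D (knave): "B and I are different types" — false. ✓
  E (knave): "C is a knave" — false. ✓
This is the unique consistent assignment.

A is a knave, B is a knave, C is a knight, D is a knave, and E is a knave.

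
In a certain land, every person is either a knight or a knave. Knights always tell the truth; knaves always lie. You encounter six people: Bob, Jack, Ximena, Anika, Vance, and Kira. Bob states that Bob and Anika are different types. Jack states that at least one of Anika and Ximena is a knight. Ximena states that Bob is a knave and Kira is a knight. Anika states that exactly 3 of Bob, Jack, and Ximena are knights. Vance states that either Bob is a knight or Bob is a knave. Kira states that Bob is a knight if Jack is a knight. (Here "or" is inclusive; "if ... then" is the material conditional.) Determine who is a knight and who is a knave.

Bob is a knight, Jack is a knave, Ximena is a knave, Anika is a knave, Vance is a knight, and Kira is a knight.

As a knight, Bob's statement "Bob and Anika are different types" should be true; it is.
Since Jack is a knave, "at least one of Anika and Ximena is a knight" needs to be false, which holds.
As a knave, Ximena's statement "Bob is a knave and Kira is a knight" should be false; it is.
Since Anika is a knave, "exactly 3 of Bob, Jack, and Ximena are knights" needs to be false, which holds.
Vance (knight): "either Bob is a knight or Bob is a knave" — true. ✓
As a knight, Kira's statement "Bob is a knight if Jack is a knight" should be true; it is.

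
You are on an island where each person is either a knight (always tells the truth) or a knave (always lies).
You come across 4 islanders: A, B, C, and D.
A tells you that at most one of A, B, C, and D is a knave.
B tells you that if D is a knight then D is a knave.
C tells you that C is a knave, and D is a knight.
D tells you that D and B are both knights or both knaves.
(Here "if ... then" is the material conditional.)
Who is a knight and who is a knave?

A is a knave, B is a knight, C is a knave, and D is a knave.

Suppose A is a knight. Then A's statement "at most one of A, B, C, and D is a knave" would have to be true. Checking the 8 ways to assign the others, none is consistent with every speaker.
(For instance, with B=knight, C=knave, D=knave, A's claim "at most one of A, B, C, and D is a knave" comes out false where it would need to be true.)
So A must be a knave, making "at most one of A, B, C, and D is a knave" false. Taking A=knave, B=knight, C=knave, D=knave, each remaining statement checks out:
  B (knight): "if D is a knight then D is a knave" — true. ✓
  C (knave): "C is a knave, and D is a knight" — false. ✓
  D (knave): "D and B are both knights or both knaves" — false. ✓
This is the unique consistent assignment.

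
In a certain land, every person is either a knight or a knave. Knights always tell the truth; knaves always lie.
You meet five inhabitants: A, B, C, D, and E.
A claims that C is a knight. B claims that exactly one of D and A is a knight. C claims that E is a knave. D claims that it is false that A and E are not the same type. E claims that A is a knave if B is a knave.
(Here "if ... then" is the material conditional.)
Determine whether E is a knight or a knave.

E is a knight.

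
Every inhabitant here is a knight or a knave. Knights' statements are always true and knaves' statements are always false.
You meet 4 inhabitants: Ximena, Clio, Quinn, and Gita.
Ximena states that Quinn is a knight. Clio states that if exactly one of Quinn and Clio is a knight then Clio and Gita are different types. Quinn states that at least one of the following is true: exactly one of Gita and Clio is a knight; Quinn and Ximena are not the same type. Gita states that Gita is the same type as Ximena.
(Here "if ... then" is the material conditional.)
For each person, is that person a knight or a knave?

Knights: Ximena, Clio, and Quinn. Knaves: Gita.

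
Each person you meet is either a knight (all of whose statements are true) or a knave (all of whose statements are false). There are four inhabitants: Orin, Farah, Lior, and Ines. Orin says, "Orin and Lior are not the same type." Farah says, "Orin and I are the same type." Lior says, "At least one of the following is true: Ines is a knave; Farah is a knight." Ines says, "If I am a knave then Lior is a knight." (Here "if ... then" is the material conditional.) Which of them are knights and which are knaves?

Suppose Orin is a knave. Then Orin's statement "Orin and Lior are not the same type" would have to be false. Checking the 8 ways to assign the others, none is consistent with every speaker.
(For instance, with Farah=knave, Lior=knave, Ines=knight, Farah's claim "Orin and I are the same type" comes out true where it would need to be false.)
So Orin must be a knight, making "Orin and Lior are not the same type" true. Taking Orin=knight, Farah=knave, Lior=knave, Ines=knight, each remaining statement checks out:
  Farah (knave): "Orin and I are the same type" — false. ✓
  Lior (knave): "at least one of the following is true: Ines is a knave; Farah is a knight" — false. ✓
  Ines (knight): "if I am a knave then Lior is a knight" — true. ✓
This is the unique consistent assignment.

Orin is a knight, Farah is a knave, Lior is a knave, and Ines is a knight.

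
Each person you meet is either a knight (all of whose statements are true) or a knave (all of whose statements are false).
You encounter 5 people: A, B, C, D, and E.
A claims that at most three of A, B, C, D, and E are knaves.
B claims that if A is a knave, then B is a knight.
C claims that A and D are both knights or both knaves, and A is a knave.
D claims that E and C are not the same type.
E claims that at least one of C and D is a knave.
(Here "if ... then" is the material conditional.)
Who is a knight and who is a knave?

Knights: A, B, D, and E. Knaves: C.

A is a knight, and the claim "at most three of A, B, C, D, and E are knaves" is indeed True.
B is a knight; "if A is a knave, then B is a knight" is True, as required.
C is a knave, and the claim "A and D are both knights or both knaves, and A is a knave" is indeed false.
D is a knight; "E and C are not the same type" is True, as required.
Since E is a knight, "at least one of C and D is a knave" needs to be True, which holds.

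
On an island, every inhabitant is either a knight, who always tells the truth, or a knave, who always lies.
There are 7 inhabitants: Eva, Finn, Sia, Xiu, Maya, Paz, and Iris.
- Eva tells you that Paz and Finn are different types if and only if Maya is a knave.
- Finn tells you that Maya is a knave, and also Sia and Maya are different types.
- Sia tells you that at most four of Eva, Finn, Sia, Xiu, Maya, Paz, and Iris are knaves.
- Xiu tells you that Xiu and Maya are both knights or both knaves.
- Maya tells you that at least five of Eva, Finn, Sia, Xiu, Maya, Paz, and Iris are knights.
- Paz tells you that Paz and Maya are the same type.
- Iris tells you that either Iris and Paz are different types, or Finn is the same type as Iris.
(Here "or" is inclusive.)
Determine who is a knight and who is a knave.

Eva is a knight, and the claim "Paz and Finn are different types if and only if Maya is a knave" is indeed true.
Finn is a knave; "Maya is a knave, and also Sia and Maya are different types" is false, as required.
As a knight, Sia's statement "at most four of Eva, Finn, Sia, Xiu, Maya, Paz, and Iris are knaves" should be true; it is.
Since Xiu is a knight, "Xiu and Maya are both knights or both knaves" needs to be true, which holds.
Maya (knight): "at least five of Eva, Finn, Sia, Xiu, Maya, Paz, and Iris are knights" — true. ✓
As a knave, Paz's statement "Paz and Maya are the same type" should be false; it is.
Iris is a knight; "either Iris and Paz are different types, or Finn is the same type as Iris" is true, as required.

Eva is a knight, Finn is a knave, Sia is a knight, Xiu is a knight, Maya is a knight, Paz is a knave, and Iris is a knight.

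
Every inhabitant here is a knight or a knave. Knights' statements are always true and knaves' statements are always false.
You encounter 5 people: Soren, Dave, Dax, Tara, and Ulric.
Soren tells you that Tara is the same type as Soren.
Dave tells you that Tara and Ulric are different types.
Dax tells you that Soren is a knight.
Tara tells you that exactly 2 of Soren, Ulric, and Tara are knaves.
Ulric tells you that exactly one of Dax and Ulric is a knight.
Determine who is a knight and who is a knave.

Knights: Dave and Tara. Knaves: Soren, Dax, and Ulric.

Suppose Soren is a knight. Then Soren's statement "Tara is the same type as Soren" would have to be true. Checking the 16 ways to assign the others, none is consistent with every speaker.
(For instance, with Dave=knight, Dax=knave, Tara=knight, Ulric=knave, Dax's claim "Soren is a knight" comes out true where it would need to be false.)
So Soren must be a knave, making "Tara is the same type as Soren" false. Taking Soren=knave, Dave=knight, Dax=knave, Tara=knight, Ulric=knave, each remaining statement checks out:
  Dave (knight): "Tara and Ulric are different types" — true. ✓
  Dax (knave): "Soren is a knight" — false. ✓
  Tara (knight): "exactly 2 of Soren, Ulric, and Tara are knaves" — true. ✓
  Ulric (knave): "exactly one of Dax and Ulric is a knight" — false. ✓
This is the unique consistent assignment.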